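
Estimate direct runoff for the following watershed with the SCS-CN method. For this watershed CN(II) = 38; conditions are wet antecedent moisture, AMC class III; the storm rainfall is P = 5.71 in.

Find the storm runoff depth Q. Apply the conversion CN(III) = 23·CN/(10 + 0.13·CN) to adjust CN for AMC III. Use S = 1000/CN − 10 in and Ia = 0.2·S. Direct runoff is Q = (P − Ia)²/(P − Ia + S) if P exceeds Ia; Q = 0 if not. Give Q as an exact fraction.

Adjust CN=38 to AMC III: 23·38/(10 + 0.13·38) → 874 ÷ (747/50) = 43700/747 ≈ 58.501
Retention S: 1000/CN − 10 with CN=58.501 → S = 3100/437 ≈ 7.094 in
Ia = 0.2·(3100/437) = 620/437 in ≈ 1.419 in
P − Ia = 5.710 − 1.419 = 187527/43700 ≈ 4.291 in (> 0, runoff occurs)
Q: (187527/43700)² ÷ (497527/43700) = 35166375729/21741929900 in (≈ 1.617 in)

Q = 35166375729/21741929900 in ≈ 1.617 in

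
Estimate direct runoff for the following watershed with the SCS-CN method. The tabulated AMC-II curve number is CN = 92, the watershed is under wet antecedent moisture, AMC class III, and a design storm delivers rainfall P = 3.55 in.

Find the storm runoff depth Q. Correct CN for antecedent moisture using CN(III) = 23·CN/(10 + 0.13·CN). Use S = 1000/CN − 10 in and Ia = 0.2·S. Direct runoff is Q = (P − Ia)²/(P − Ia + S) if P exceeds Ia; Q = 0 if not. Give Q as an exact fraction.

Wet (AMC III): CN(III) = 23·92/(10 + 0.13·92) = 2116/(549/25) = 52900/549 ≈ 96.357
S = 1000/(52900/549) − 10 = 200/529 in ≈ 0.378 in
Ia = 0.2S: 0.2·0.378 = 0.076 in (exactly 40/529)
P − Ia = 3.550 − 0.076 = 36759/10580 ≈ 3.474 in (> 0, runoff occurs)
Runoff Q = (P−Ia)²/(P−Ia+S) = (3.474)²/(3.474+0.378) = 1351224081/431230220 ≈ 3.133 in

Q = 1351224081/431230220 in ≈ 3.133 in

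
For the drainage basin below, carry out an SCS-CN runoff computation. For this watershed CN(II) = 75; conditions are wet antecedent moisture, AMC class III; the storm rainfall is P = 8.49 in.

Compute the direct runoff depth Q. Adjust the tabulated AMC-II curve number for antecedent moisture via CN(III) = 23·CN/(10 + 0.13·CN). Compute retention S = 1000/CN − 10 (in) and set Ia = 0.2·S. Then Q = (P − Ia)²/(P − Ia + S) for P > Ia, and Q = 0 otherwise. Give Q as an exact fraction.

CN(III) from CN(II)=75: (23·75)/(10 + 0.13·75) = 6900/79 ≈ 87.342
S = 1000/(6900/79) − 10 = 100/69 in ≈ 1.449 in
Ia = 0.2S: 0.2·1.449 = 0.290 in (exactly 20/69)
Excess rainfall: 8.490 − 0.290 = 8.200 in; P > Ia so Q > 0
Q = (56581/6900)²/((56581/6900) + 100/69) = (3201409561/47610000)/(66581/6900) = 3201409561/459408900 in ≈ 6.969 in

Q = 3201409561/459408900 in ≈ 6.969 in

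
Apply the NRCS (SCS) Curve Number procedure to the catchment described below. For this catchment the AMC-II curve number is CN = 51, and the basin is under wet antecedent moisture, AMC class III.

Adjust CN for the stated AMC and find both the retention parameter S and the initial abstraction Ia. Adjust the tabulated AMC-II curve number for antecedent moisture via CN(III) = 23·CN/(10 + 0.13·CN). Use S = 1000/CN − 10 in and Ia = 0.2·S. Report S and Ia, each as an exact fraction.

S = 4900/1173 in ≈ 4.177 in; Ia = 980/1173 in ≈ 0.835 in

Adjust CN=51 to AMC III: 23·51/(10 + 0.13·51) → 1173 ÷ (1663/100) = 117300/1663 ≈ 70.535
Max retention: S = 1000/(117300/1663) − 10 = 4900/1173 in (≈ 4.177 in)
Initial abstraction Ia = S/5 = (4900/1173)/5 = 980/1173 ≈ 0.835 in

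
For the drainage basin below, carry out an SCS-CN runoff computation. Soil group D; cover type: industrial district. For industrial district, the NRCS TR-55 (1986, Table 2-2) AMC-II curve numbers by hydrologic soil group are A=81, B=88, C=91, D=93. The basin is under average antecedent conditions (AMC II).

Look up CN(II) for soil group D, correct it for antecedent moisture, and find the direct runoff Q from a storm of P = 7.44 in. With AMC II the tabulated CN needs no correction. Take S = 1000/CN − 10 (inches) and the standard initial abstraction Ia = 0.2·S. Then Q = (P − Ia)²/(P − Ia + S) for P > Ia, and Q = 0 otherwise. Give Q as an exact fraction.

Q = 143617352/21736425 in ≈ 6.607 in

NRCS table: industrial district, soil group D → CN(II) = 93
Average conditions: CN = 93 (no AMC adjustment).
S = 1000/93 − 10 = 70/93 in ≈ 0.753 in
Ia = 0.2·(70/93) = 14/93 in ≈ 0.151 in
Excess rainfall: 7.440 − 0.151 = 7.289 in; P > Ia so Q > 0
Runoff Q = (P−Ia)²/(P−Ia+S) = (7.289)²/(7.289+0.753) = 143617352/21736425 ≈ 6.607 in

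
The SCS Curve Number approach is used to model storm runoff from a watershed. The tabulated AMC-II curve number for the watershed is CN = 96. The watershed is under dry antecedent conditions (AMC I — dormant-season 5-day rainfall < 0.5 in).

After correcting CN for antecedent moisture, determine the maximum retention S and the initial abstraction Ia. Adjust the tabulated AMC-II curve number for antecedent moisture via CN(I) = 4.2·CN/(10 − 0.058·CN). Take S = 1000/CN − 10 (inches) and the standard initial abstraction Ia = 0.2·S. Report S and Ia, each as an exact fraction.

S = 125/126 in ≈ 0.992 in; Ia = 25/126 in ≈ 0.198 in

Adjust CN=96 to AMC I: 4.2·96/(10 − 0.058·96) → (2016/5) ÷ (554/125) = 25200/277 ≈ 90.975
S = 1000/(25200/277) − 10 = 125/126 in ≈ 0.992 in
Ia = 0.2·(125/126) = 25/126 in ≈ 0.198 in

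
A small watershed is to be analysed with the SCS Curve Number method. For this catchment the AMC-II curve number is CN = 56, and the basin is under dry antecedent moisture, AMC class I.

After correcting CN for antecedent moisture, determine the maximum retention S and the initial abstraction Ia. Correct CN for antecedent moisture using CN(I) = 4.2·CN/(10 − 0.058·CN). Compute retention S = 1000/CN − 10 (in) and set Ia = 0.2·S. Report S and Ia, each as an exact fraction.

CN(I) from CN(II)=56: (4.2·56)/(10 − 0.058·56) = 7350/211 ≈ 34.834
Retention S: 1000/CN − 10 with CN=34.834 → S = 2750/147 ≈ 18.707 in
Ia = 0.2S: 0.2·18.707 = 3.741 in (exactly 550/147)

S = 2750/147 in ≈ 18.707 in; Ia = 550/147 in ≈ 3.741 in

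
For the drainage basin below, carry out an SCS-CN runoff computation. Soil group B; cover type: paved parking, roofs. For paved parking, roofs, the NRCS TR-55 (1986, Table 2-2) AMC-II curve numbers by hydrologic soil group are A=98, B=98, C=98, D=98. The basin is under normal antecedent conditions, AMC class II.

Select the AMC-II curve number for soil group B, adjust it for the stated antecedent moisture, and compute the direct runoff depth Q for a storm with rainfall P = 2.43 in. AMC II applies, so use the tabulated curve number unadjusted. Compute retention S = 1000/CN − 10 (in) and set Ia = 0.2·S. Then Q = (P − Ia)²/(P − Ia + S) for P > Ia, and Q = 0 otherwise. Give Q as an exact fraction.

NRCS table: paved parking, roofs, soil group B → CN(II) = 98
Average conditions: CN = 98 (no AMC adjustment).
S = 1000/98 − 10 = 10/49 in ≈ 0.204 in
Initial abstraction Ia = S/5 = (10/49)/5 = 2/49 ≈ 0.041 in
Since P=2.430 > Ia=0.041: effective rainfall P−Ia = 11707/4900 in
Q: (11707/4900)² ÷ (12707/4900) = 137053849/62264300 in (≈ 2.201 in)

Q = 137053849/62264300 in ≈ 2.201 in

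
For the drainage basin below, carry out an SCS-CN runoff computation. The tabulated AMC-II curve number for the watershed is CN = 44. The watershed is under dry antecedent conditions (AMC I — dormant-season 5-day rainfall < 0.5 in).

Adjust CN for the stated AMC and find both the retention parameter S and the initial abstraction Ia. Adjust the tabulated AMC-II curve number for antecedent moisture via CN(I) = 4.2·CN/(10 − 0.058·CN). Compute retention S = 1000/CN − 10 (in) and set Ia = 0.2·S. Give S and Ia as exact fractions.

S = 1000/33 in ≈ 30.303 in; Ia = 200/33 in ≈ 6.061 in

Adjust CN=44 to AMC I: 4.2·44/(10 − 0.058·44) → (924/5) ÷ (931/125) = 3300/133 ≈ 24.812
S = 1000/(3300/133) − 10 = 1000/33 in ≈ 30.303 in
Initial abstraction Ia = S/5 = (1000/33)/5 = 200/33 ≈ 6.061 in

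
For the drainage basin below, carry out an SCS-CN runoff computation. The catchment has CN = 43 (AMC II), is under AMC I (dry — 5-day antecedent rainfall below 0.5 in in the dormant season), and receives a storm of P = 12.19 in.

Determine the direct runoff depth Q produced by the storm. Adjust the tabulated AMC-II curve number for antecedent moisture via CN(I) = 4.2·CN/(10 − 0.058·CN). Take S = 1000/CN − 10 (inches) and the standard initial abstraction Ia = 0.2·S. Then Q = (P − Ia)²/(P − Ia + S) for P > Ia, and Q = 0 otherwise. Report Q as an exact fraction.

Dry (AMC I): CN(I) = 4.2·43/(10 − 0.058·43) = (903/5)/(3753/500) = 30100/1251 ≈ 24.061
Retention S: 1000/CN − 10 with CN=24.061 → S = 9500/301 ≈ 31.561 in
Ia = 0.2S: 0.2·31.561 = 6.312 in (exactly 1900/301)
Since P=12.190 > Ia=6.312: effective rainfall P−Ia = 176919/30100 in
Q: (176919/30100)² ÷ (1126919/30100) = 31300332561/33920261900 in (≈ 0.923 in)

Q = 31300332561/33920261900 in ≈ 0.923 in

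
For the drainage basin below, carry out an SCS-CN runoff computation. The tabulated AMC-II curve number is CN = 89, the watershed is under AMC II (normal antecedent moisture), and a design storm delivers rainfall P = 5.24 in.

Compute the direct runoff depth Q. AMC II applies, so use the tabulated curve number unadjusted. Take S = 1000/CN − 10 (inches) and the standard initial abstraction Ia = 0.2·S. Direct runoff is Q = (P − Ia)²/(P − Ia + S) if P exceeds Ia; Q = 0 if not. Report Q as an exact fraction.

CN(II) = 89; AMC II needs no correction.
Max retention: S = 1000/89 − 10 = 110/89 in (≈ 1.236 in)
Ia = 0.2S: 0.2·1.236 = 0.247 in (exactly 22/89)
P − Ia = 5.240 − 0.247 = 11109/2225 ≈ 4.993 in (> 0, runoff occurs)
Q = (11109/2225)²/((11109/2225) + 110/89) = (123409881/4950625)/(13859/2225) = 123409881/30836275 in ≈ 4.002 in

Q = 123409881/30836275 in ≈ 4.002 in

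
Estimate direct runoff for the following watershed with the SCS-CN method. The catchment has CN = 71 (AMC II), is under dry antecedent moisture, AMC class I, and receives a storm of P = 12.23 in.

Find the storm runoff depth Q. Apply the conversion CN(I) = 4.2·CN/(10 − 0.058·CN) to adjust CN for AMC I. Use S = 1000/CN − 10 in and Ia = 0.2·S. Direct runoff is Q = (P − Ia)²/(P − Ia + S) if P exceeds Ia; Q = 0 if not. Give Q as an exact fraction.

Q = 2351600781049/444838806300 in ≈ 5.286 in

CN(I) from CN(II)=71: (4.2·71)/(10 − 0.058·71) = 149100/2941 ≈ 50.697
S = 1000/(149100/2941) − 10 = 14500/1491 in ≈ 9.725 in
Ia = 0.2·(14500/1491) = 2900/1491 in ≈ 1.945 in
Excess rainfall: 12.230 − 1.945 = 10.285 in; P > Ia so Q > 0
Q = (1533493/149100)²/((1533493/149100) + 14500/1491) = (2351600781049/22230810000)/(2983493/149100) = 2351600781049/444838806300 in ≈ 5.286 in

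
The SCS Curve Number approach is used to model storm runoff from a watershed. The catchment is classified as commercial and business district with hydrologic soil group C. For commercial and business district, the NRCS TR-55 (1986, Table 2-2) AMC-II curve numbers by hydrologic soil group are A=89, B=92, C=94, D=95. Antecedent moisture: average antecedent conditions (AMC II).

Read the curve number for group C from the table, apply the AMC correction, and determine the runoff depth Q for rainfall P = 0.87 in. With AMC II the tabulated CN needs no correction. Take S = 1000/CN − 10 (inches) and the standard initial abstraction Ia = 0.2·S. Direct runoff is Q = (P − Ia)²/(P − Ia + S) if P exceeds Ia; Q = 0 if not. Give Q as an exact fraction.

NRCS table: commercial and business district, soil group C → CN(II) = 94
AMC II — tabulated CN = 94 applies directly.
S = 1000/94 − 10 = 30/47 in ≈ 0.638 in
Initial abstraction Ia = S/5 = (30/47)/5 = 6/47 ≈ 0.128 in
Since P=0.870 > Ia=0.128: effective rainfall P−Ia = 3489/4700 in
Q = (3489/4700)²/((3489/4700) + 30/47) = (12173121/22090000)/(6489/4700) = 1352569/3388700 in ≈ 0.399 in

Q = 1352569/3388700 in ≈ 0.399 in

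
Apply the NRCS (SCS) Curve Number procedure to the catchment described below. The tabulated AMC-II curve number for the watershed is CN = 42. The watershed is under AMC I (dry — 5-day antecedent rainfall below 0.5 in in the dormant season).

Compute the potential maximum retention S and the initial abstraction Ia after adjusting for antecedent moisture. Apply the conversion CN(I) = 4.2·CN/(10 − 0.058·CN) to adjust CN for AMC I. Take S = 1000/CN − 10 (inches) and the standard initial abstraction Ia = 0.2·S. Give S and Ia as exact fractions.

Adjust CN=42 to AMC I: 4.2·42/(10 − 0.058·42) → (882/5) ÷ (1891/250) = 44100/1891 ≈ 23.321
Max retention: S = 1000/(44100/1891) − 10 = 14500/441 in (≈ 32.880 in)
Initial abstraction Ia = S/5 = (14500/441)/5 = 2900/441 ≈ 6.576 in

S = 14500/441 in ≈ 32.880 in; Ia = 2900/441 in ≈ 6.576 in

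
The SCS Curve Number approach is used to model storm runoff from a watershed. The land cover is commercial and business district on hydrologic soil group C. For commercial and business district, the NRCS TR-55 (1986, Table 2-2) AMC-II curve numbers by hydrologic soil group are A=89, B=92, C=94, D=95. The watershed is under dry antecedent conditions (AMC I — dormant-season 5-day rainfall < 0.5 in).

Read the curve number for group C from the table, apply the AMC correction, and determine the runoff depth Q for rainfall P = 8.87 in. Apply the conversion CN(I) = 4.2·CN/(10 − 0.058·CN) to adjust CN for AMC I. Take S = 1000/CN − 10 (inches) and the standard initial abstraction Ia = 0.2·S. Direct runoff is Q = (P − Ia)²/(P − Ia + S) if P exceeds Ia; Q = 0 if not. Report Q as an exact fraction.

Q = 79424203329/10916976700 in ≈ 7.275 in

NRCS table: commercial and business district, soil group C → CN(II) = 94
Dry (AMC I): CN(I) = 4.2·94/(10 − 0.058·94) = (1974/5)/(1137/250) = 32900/379 ≈ 86.807
Max retention: S = 1000/(32900/379) − 10 = 500/329 in (≈ 1.520 in)
Initial abstraction Ia = S/5 = (500/329)/5 = 100/329 ≈ 0.304 in
Excess rainfall: 8.870 − 0.304 = 8.566 in; P > Ia so Q > 0
Runoff Q = (P−Ia)²/(P−Ia+S) = (8.566)²/(8.566+1.520) = 79424203329/10916976700 ≈ 7.275 in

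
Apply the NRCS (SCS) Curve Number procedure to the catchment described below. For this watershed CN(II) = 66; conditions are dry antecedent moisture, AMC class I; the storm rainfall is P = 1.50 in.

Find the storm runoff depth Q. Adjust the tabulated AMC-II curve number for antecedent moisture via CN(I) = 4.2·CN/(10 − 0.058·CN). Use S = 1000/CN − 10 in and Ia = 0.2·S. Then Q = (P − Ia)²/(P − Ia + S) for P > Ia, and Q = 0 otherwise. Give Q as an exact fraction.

Adjust CN=66 to AMC I: 4.2·66/(10 − 0.058·66) → (1386/5) ÷ (1543/250) = 69300/1543 ≈ 44.913
S = 1000/(69300/1543) − 10 = 8500/693 in ≈ 12.266 in
Ia = 0.2·(8500/693) = 1700/693 in ≈ 2.453 in
P = 1.500 ≤ Ia = 2.453 in: entire storm abstracted, Q = 0.

Q = 0 in ≈ 0.000 in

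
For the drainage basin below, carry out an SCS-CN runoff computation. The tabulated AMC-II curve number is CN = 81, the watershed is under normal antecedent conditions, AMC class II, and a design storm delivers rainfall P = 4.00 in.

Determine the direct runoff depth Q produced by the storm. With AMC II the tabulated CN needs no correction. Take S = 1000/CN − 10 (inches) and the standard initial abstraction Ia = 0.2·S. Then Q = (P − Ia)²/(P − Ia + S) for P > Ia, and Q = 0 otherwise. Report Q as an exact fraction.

Q = 20449/9639 in ≈ 2.121 in

CN(II) = 81; AMC II needs no correction.
Max retention: S = 1000/81 − 10 = 190/81 in (≈ 2.346 in)
Initial abstraction Ia = S/5 = (190/81)/5 = 38/81 ≈ 0.469 in
P − Ia = 4.000 − 0.469 = 286/81 ≈ 3.531 in (> 0, runoff occurs)
Q = (286/81)²/((286/81) + 190/81) = (81796/6561)/(476/81) = 20449/9639 in ≈ 2.121 in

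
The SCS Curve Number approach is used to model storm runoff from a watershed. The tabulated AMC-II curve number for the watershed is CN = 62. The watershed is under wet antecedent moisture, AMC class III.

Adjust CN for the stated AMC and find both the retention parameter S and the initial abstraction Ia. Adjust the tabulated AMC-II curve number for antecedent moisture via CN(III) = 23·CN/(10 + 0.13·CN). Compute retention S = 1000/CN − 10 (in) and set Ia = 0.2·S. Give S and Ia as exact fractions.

S = 1900/713 in ≈ 2.665 in; Ia = 380/713 in ≈ 0.533 in

Adjust CN=62 to AMC III: 23·62/(10 + 0.13·62) → 1426 ÷ (903/50) = 71300/903 ≈ 78.959
Max retention: S = 1000/(71300/903) − 10 = 1900/713 in (≈ 2.665 in)
Initial abstraction Ia = S/5 = (1900/713)/5 = 380/713 ≈ 0.533 in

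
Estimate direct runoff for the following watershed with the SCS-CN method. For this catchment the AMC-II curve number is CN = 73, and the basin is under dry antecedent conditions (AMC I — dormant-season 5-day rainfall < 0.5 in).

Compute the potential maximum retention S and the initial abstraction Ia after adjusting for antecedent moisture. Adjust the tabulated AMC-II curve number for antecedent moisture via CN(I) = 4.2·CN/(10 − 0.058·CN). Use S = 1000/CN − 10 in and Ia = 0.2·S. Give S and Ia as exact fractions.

S = 4500/511 in ≈ 8.806 in; Ia = 900/511 in ≈ 1.761 in

Dry (AMC I): CN(I) = 4.2·73/(10 − 0.058·73) = (1533/5)/(2883/500) = 51100/961 ≈ 53.174
Max retention: S = 1000/(51100/961) − 10 = 4500/511 in (≈ 8.806 in)
Ia = 0.2·(4500/511) = 900/511 in ≈ 1.761 in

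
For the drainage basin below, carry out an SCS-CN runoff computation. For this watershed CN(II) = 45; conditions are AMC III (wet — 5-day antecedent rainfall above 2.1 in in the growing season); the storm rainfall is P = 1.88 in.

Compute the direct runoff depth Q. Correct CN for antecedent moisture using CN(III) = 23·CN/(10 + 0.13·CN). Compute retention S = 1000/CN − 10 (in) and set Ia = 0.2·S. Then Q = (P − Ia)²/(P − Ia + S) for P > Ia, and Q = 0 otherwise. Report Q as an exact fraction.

CN(III) from CN(II)=45: (23·45)/(10 + 0.13·45) = 20700/317 ≈ 65.300
S = 1000/(20700/317) − 10 = 1100/207 in ≈ 5.314 in
Initial abstraction Ia = S/5 = (1100/207)/5 = 220/207 ≈ 1.063 in
Since P=1.880 > Ia=1.063: effective rainfall P−Ia = 4229/5175 in
Q: (4229/5175)² ÷ (31729/5175) = 17884441/164197575 in (≈ 0.109 in)

Q = 17884441/164197575 in ≈ 0.109 in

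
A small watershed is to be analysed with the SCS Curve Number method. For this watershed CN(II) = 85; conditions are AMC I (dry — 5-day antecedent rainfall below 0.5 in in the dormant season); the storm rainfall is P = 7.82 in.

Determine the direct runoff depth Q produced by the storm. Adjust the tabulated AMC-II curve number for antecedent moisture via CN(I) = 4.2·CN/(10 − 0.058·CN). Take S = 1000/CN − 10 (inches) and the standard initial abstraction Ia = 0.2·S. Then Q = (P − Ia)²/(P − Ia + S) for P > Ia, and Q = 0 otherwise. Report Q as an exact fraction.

Adjust CN=85 to AMC I: 4.2·85/(10 − 0.058·85) → 357 ÷ (507/100) = 11900/169 ≈ 70.414
Retention S: 1000/CN − 10 with CN=70.414 → S = 500/119 ≈ 4.202 in
Ia = 0.2·(500/119) = 100/119 in ≈ 0.840 in
Excess rainfall: 7.820 − 0.840 = 6.980 in; P > Ia so Q > 0
Runoff Q = (P−Ia)²/(P−Ia+S) = (6.980)²/(6.980+4.202) = 1724657841/395847550 ≈ 4.357 in

Q = 1724657841/395847550 in ≈ 4.357 in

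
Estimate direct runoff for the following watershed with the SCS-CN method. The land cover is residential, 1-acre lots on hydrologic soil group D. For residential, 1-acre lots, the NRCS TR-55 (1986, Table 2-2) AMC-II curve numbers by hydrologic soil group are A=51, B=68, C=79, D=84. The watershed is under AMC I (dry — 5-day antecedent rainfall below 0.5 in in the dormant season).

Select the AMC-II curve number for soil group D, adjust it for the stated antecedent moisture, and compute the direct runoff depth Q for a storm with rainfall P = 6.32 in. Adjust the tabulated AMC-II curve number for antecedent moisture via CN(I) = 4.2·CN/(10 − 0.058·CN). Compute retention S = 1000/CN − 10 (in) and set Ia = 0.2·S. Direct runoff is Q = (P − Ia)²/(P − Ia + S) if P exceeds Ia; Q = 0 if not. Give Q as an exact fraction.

Q = 1780731842/604599975 in ≈ 2.945 in

NRCS table: residential, 1-acre lots, soil group D → CN(II) = 84
Dry (AMC I): CN(I) = 4.2·84/(10 − 0.058·84) = (1764/5)/(641/125) = 44100/641 ≈ 68.799
S = 1000/(44100/641) − 10 = 2000/441 in ≈ 4.535 in
Initial abstraction Ia = S/5 = (2000/441)/5 = 400/441 ≈ 0.907 in
Excess rainfall: 6.320 − 0.907 = 5.413 in; P > Ia so Q > 0
Runoff Q = (P−Ia)²/(P−Ia+S) = (5.413)²/(5.413+4.535) = 1780731842/604599975 ≈ 2.945 in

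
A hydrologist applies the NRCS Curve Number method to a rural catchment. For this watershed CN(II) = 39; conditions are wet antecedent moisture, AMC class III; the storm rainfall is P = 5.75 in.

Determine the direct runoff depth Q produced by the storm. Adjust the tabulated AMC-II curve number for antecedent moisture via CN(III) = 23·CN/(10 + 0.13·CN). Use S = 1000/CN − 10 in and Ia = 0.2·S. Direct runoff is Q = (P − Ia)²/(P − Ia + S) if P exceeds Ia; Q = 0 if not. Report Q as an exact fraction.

Q = 248094001/144061788 in ≈ 1.722 in

CN(III) from CN(II)=39: (23·39)/(10 + 0.13·39) = 89700/1507 ≈ 59.522
Max retention: S = 1000/(89700/1507) − 10 = 6100/897 in (≈ 6.800 in)
Ia = 0.2S: 0.2·6.800 = 1.360 in (exactly 1220/897)
Since P=5.750 > Ia=1.360: effective rainfall P−Ia = 15751/3588 in
Q: (15751/3588)² ÷ (40151/3588) = 248094001/144061788 in (≈ 1.722 in)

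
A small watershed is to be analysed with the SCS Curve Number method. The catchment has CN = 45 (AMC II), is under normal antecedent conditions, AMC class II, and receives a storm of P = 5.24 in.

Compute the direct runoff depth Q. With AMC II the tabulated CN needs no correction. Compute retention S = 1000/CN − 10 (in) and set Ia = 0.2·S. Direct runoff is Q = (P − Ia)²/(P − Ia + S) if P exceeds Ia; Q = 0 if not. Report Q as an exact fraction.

Q = 395641/760275 in ≈ 0.520 in

Average conditions: CN = 45 (no AMC adjustment).
S = 1000/45 − 10 = 110/9 in ≈ 12.222 in
Initial abstraction Ia = S/5 = (110/9)/5 = 22/9 ≈ 2.444 in
Excess rainfall: 5.240 − 2.444 = 2.796 in; P > Ia so Q > 0
Runoff Q = (P−Ia)²/(P−Ia+S) = (2.796)²/(2.796+12.222) = 395641/760275 ≈ 0.520 in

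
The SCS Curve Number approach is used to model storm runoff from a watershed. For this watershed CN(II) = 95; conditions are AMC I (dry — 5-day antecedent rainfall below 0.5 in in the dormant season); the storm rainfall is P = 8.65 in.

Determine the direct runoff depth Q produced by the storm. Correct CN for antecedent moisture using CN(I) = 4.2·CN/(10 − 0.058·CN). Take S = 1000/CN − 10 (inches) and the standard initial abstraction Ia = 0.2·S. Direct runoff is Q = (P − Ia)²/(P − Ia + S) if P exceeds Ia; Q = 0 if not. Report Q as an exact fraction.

Adjust CN=95 to AMC I: 4.2·95/(10 − 0.058·95) → 399 ÷ (449/100) = 39900/449 ≈ 88.864
S = 1000/(39900/449) − 10 = 500/399 in ≈ 1.253 in
Initial abstraction Ia = S/5 = (500/399)/5 = 100/399 ≈ 0.251 in
P − Ia = 8.650 − 0.251 = 67027/7980 ≈ 8.399 in (> 0, runoff occurs)
Q = (67027/7980)²/((67027/7980) + 500/399) = (4492618729/63680400)/(77027/7980) = 4492618729/614675460 in ≈ 7.309 in

Q = 4492618729/614675460 in ≈ 7.309 in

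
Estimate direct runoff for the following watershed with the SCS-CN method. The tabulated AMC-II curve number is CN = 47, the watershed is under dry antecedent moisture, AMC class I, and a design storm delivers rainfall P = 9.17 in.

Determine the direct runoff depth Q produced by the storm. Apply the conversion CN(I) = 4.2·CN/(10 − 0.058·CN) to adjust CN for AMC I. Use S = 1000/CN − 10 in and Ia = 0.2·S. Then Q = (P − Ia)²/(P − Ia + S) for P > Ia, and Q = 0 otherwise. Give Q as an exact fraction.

Adjust CN=47 to AMC I: 4.2·47/(10 − 0.058·47) → (987/5) ÷ (3637/500) = 98700/3637 ≈ 27.138
Retention S: 1000/CN − 10 with CN=27.138 → S = 26500/987 ≈ 26.849 in
Ia = 0.2S: 0.2·26.849 = 5.370 in (exactly 5300/987)
P − Ia = 9.170 − 5.370 = 375079/98700 ≈ 3.800 in (> 0, runoff occurs)
Runoff Q = (P−Ia)²/(P−Ia+S) = (3.800)²/(3.800+26.849) = 140684256241/298575297300 ≈ 0.471 in

Q = 140684256241/298575297300 in ≈ 0.471 in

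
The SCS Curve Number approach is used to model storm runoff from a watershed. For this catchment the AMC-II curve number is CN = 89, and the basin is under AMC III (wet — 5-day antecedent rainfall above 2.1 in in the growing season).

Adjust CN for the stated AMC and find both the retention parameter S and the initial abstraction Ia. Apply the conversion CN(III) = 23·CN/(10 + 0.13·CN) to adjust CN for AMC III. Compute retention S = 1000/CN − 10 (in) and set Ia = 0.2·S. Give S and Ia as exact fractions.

CN(III) from CN(II)=89: (23·89)/(10 + 0.13·89) = 204700/2157 ≈ 94.900
S = 1000/(204700/2157) − 10 = 1100/2047 in ≈ 0.537 in
Ia = 0.2S: 0.2·0.537 = 0.107 in (exactly 220/2047)

S = 1100/2047 in ≈ 0.537 in; Ia = 220/2047 in ≈ 0.107 in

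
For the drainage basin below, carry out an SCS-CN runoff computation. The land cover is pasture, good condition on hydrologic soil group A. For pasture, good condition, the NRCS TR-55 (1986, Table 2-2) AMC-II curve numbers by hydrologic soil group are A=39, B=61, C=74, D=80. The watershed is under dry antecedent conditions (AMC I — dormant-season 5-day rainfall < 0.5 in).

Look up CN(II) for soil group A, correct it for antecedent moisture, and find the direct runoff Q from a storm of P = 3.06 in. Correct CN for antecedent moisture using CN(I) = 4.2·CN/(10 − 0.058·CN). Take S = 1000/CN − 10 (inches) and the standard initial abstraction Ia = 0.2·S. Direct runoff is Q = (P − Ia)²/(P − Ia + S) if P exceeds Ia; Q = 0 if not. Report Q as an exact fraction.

Q = 0 in ≈ 0.000 in

NRCS table: pasture, good condition, soil group A → CN(II) = 39
Adjust CN=39 to AMC I: 4.2·39/(10 − 0.058·39) → (819/5) ÷ (3869/500) = 81900/3869 ≈ 21.168
S = 1000/(81900/3869) − 10 = 30500/819 in ≈ 37.241 in
Initial abstraction Ia = S/5 = (30500/819)/5 = 6100/819 ≈ 7.448 in
P = 3.060 ≤ Ia = 7.448 in: entire storm abstracted, Q = 0.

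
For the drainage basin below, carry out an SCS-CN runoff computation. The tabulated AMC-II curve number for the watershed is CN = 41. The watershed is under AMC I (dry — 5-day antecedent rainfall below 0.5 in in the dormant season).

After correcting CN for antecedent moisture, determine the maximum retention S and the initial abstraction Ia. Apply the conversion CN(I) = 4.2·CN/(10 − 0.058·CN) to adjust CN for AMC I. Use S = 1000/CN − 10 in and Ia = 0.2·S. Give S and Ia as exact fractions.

S = 29500/861 in ≈ 34.262 in; Ia = 5900/861 in ≈ 6.852 in

CN(I) from CN(II)=41: (4.2·41)/(10 − 0.058·41) = 86100/3811 ≈ 22.592
S = 1000/(86100/3811) − 10 = 29500/861 in ≈ 34.262 in
Ia = 0.2·(29500/861) = 5900/861 in ≈ 6.852 in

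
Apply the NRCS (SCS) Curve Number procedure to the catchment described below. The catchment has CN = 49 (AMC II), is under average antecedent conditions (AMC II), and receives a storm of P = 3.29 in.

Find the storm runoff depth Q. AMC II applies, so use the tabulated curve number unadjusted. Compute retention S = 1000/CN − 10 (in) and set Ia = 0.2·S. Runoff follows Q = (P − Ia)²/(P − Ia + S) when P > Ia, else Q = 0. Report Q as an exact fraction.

Q = 35058241/278912900 in ≈ 0.126 in

Average conditions: CN = 49 (no AMC adjustment).
Max retention: S = 1000/49 − 10 = 510/49 in (≈ 10.408 in)
Ia = 0.2·(510/49) = 102/49 in ≈ 2.082 in
Since P=3.290 > Ia=2.082: effective rainfall P−Ia = 5921/4900 in
Q: (5921/4900)² ÷ (56921/4900) = 35058241/278912900 in (≈ 0.126 in)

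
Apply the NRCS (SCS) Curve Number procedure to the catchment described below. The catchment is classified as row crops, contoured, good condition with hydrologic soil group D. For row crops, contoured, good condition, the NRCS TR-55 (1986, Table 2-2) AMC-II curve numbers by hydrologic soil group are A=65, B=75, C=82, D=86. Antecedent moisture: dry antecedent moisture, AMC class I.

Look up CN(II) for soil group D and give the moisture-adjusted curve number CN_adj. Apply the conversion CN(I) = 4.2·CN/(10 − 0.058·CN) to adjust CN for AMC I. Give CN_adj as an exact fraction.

NRCS table: row crops, contoured, good condition, soil group D → CN(II) = 86
Dry (AMC I): CN(I) = 4.2·86/(10 − 0.058·86) = (1806/5)/(1253/250) = 12900/179 ≈ 72.067

CN_adj = 12900/179 ≈ 72.067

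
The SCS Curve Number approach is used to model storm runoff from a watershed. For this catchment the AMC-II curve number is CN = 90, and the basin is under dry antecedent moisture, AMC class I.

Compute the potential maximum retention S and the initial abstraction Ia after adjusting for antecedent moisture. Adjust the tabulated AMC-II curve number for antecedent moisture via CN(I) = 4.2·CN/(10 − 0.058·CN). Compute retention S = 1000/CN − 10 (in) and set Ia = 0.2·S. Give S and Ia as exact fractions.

Adjust CN=90 to AMC I: 4.2·90/(10 − 0.058·90) → 378 ÷ (239/50) = 18900/239 ≈ 79.079
Retention S: 1000/CN − 10 with CN=79.079 → S = 500/189 ≈ 2.646 in
Ia = 0.2·(500/189) = 100/189 in ≈ 0.529 in

S = 500/189 in ≈ 2.646 in; Ia = 100/189 in ≈ 0.529 in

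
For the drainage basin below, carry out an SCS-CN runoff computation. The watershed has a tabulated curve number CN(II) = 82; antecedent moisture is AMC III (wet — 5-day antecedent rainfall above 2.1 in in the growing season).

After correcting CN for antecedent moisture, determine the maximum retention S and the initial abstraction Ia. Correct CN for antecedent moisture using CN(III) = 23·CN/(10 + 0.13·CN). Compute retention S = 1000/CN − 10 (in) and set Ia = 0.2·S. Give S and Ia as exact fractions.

S = 900/943 in ≈ 0.954 in; Ia = 180/943 in ≈ 0.191 in

CN(III) from CN(II)=82: (23·82)/(10 + 0.13·82) = 94300/1033 ≈ 91.288
S = 1000/(94300/1033) − 10 = 900/943 in ≈ 0.954 in
Ia = 0.2S: 0.2·0.954 = 0.191 in (exactly 180/943)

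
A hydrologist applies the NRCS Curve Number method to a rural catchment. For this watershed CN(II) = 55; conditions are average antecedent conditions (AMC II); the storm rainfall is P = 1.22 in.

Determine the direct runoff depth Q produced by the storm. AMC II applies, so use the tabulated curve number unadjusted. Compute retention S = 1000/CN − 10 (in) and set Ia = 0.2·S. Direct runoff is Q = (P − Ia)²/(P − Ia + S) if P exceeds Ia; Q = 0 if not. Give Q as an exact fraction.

AMC II — tabulated CN = 55 applies directly.
Max retention: S = 1000/55 − 10 = 90/11 in (≈ 8.182 in)
Ia = 0.2S: 0.2·8.182 = 1.636 in (exactly 18/11)
P = 1.220 ≤ Ia = 1.636 in: entire storm abstracted, Q = 0.

Q = 0 in ≈ 0.000 in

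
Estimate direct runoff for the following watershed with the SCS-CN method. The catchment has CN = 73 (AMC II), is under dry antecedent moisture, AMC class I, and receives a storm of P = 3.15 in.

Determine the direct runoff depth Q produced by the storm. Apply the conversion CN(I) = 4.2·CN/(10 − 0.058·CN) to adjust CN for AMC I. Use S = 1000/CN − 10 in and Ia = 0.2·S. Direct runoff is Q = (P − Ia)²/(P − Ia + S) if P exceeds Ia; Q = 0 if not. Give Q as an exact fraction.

Adjust CN=73 to AMC I: 4.2·73/(10 − 0.058·73) → (1533/5) ÷ (2883/500) = 51100/961 ≈ 53.174
Retention S: 1000/CN − 10 with CN=53.174 → S = 4500/511 ≈ 8.806 in
Ia = 0.2S: 0.2·8.806 = 1.761 in (exactly 900/511)
Excess rainfall: 3.150 − 1.761 = 1.389 in; P > Ia so Q > 0
Q = (14193/10220)²/((14193/10220) + 4500/511) = (201441249/104448400)/(104193/10220) = 7460787/39438980 in ≈ 0.189 in

Q = 7460787/39438980 in ≈ 0.189 in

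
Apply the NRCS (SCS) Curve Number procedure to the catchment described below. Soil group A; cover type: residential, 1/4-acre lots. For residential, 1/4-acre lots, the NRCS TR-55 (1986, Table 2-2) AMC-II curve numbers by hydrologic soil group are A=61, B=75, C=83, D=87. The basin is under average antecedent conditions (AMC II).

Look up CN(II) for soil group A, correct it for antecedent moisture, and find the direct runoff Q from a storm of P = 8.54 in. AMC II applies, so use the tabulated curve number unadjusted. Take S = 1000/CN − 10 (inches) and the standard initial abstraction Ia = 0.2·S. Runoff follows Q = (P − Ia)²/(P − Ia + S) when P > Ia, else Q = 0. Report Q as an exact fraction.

NRCS table: residential, 1/4-acre lots, soil group A → CN(II) = 61
AMC II — tabulated CN = 61 applies directly.
Retention S: 1000/CN − 10 with CN=61.000 → S = 390/61 ≈ 6.393 in
Ia = 0.2·(390/61) = 78/61 in ≈ 1.279 in
P − Ia = 8.540 − 1.279 = 22147/3050 ≈ 7.261 in (> 0, runoff occurs)
Runoff Q = (P−Ia)²/(P−Ia+S) = (7.261)²/(7.261+6.393) = 490489609/127023350 ≈ 3.861 in

Q = 490489609/127023350 in ≈ 3.861 in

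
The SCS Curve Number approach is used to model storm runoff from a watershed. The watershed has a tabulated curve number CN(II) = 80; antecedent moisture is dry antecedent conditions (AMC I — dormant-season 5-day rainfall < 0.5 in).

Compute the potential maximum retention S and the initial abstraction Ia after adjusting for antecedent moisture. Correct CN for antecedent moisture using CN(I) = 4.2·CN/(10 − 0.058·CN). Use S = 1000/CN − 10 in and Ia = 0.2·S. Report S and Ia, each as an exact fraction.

CN(I) from CN(II)=80: (4.2·80)/(10 − 0.058·80) = 4200/67 ≈ 62.687
Retention S: 1000/CN − 10 with CN=62.687 → S = 125/21 ≈ 5.952 in
Ia = 0.2S: 0.2·5.952 = 1.190 in (exactly 25/21)

S = 125/21 in ≈ 5.952 in; Ia = 25/21 in ≈ 1.190 in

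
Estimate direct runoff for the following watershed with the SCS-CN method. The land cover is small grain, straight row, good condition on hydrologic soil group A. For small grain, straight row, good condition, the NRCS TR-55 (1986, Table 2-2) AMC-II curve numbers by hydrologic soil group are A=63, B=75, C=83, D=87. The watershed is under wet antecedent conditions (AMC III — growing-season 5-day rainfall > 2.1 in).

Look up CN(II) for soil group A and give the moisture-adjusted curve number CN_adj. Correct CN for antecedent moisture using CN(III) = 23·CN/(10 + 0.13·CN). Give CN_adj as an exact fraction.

CN_adj = 144900/1819 ≈ 79.659

NRCS table: small grain, straight row, good condition, soil group A → CN(II) = 63
CN(III) from CN(II)=63: (23·63)/(10 + 0.13·63) = 144900/1819 ≈ 79.659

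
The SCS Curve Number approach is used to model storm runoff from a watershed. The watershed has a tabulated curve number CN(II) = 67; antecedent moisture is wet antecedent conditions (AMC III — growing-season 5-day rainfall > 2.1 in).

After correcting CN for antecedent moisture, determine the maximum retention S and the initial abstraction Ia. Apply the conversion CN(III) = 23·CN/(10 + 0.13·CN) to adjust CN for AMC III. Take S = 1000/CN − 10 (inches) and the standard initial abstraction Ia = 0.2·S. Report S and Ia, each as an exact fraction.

S = 3300/1541 in ≈ 2.141 in; Ia = 660/1541 in ≈ 0.428 in

Adjust CN=67 to AMC III: 23·67/(10 + 0.13·67) → 1541 ÷ (1871/100) = 154100/1871 ≈ 82.362
Retention S: 1000/CN − 10 with CN=82.362 → S = 3300/1541 ≈ 2.141 in
Ia = 0.2·(3300/1541) = 660/1541 in ≈ 0.428 in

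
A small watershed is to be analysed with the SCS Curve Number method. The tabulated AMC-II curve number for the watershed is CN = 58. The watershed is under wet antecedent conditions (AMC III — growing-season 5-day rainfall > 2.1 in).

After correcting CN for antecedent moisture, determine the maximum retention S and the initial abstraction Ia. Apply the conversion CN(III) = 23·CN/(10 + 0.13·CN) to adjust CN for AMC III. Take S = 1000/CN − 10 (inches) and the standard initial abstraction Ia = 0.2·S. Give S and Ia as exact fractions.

S = 2100/667 in ≈ 3.148 in; Ia = 420/667 in ≈ 0.630 in

CN(III) from CN(II)=58: (23·58)/(10 + 0.13·58) = 66700/877 ≈ 76.055
Retention S: 1000/CN − 10 with CN=76.055 → S = 2100/667 ≈ 3.148 in
Ia = 0.2S: 0.2·3.148 = 0.630 in (exactly 420/667)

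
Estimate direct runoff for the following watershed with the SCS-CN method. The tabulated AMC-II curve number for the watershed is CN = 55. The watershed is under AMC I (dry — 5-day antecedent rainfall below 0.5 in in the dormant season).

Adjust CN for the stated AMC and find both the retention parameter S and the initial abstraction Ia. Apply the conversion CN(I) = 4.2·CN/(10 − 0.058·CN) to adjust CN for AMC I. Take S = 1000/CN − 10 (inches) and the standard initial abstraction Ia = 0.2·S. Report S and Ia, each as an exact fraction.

S = 1500/77 in ≈ 19.481 in; Ia = 300/77 in ≈ 3.896 in

Dry (AMC I): CN(I) = 4.2·55/(10 − 0.058·55) = 231/(681/100) = 7700/227 ≈ 33.921
Retention S: 1000/CN − 10 with CN=33.921 → S = 1500/77 ≈ 19.481 in
Ia = 0.2·(1500/77) = 300/77 in ≈ 3.896 in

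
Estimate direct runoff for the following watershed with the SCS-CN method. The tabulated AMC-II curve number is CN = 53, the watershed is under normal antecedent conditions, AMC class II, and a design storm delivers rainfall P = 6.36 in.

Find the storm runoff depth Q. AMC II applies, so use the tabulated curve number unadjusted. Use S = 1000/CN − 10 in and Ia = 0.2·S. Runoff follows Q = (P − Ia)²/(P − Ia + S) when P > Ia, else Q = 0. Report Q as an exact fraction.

Average conditions: CN = 53 (no AMC adjustment).
Retention S: 1000/CN − 10 with CN=53.000 → S = 470/53 ≈ 8.868 in
Ia = 0.2·(470/53) = 94/53 in ≈ 1.774 in
Excess rainfall: 6.360 − 1.774 = 4.586 in; P > Ia so Q > 0
Q = (6077/1325)²/((6077/1325) + 470/53) = (36929929/1755625)/(17827/1325) = 36929929/23620775 in ≈ 1.563 in

Q = 36929929/23620775 in ≈ 1.563 in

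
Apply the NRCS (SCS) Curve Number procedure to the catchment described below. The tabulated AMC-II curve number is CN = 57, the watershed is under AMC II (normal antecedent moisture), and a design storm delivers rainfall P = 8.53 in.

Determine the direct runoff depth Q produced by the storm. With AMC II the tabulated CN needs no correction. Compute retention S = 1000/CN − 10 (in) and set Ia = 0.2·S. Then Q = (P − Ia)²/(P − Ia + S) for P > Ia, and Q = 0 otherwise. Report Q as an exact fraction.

Q = 1601680441/473219700 in ≈ 3.385 in

AMC II — tabulated CN = 57 applies directly.
Retention S: 1000/CN − 10 with CN=57.000 → S = 430/57 ≈ 7.544 in
Ia = 0.2S: 0.2·7.544 = 1.509 in (exactly 86/57)
Excess rainfall: 8.530 − 1.509 = 7.021 in; P > Ia so Q > 0
Q: (40021/5700)² ÷ (83021/5700) = 1601680441/473219700 in (≈ 3.385 in)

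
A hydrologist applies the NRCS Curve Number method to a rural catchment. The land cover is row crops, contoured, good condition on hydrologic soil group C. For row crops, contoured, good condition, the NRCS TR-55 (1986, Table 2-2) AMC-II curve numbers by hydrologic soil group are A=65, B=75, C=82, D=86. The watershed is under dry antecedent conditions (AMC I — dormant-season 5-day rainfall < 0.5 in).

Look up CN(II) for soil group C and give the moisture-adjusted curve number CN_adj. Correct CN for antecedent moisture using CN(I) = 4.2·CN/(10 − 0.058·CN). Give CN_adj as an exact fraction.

CN_adj = 28700/437 ≈ 65.675

NRCS table: row crops, contoured, good condition, soil group C → CN(II) = 82
Dry (AMC I): CN(I) = 4.2·82/(10 − 0.058·82) = (1722/5)/(1311/250) = 28700/437 ≈ 65.675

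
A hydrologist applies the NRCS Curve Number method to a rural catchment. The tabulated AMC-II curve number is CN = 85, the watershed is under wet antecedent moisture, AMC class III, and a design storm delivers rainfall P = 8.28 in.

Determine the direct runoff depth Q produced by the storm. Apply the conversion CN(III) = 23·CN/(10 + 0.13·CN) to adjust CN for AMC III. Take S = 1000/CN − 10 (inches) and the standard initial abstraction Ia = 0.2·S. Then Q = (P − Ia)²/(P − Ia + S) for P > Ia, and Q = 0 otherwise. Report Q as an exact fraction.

Q = 2103412323/283269725 in ≈ 7.425 in

Wet (AMC III): CN(III) = 23·85/(10 + 0.13·85) = 1955/(421/20) = 39100/421 ≈ 92.874
Retention S: 1000/CN − 10 with CN=92.874 → S = 300/391 ≈ 0.767 in
Ia = 0.2S: 0.2·0.767 = 0.153 in (exactly 60/391)
Excess rainfall: 8.280 − 0.153 = 8.127 in; P > Ia so Q > 0
Runoff Q = (P−Ia)²/(P−Ia+S) = (8.127)²/(8.127+0.767) = 2103412323/283269725 ≈ 7.425 in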